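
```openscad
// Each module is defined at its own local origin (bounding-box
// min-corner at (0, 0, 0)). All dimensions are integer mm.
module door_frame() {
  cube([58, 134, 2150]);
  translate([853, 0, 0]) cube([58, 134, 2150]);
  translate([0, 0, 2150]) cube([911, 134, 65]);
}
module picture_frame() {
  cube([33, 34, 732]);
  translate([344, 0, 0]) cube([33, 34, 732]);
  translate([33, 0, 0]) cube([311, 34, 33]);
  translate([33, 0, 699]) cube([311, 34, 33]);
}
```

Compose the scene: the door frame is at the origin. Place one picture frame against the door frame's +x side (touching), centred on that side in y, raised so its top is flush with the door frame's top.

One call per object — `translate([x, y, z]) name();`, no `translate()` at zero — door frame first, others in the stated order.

door_frame();
translate([911, 50, 1483]) picture_frame();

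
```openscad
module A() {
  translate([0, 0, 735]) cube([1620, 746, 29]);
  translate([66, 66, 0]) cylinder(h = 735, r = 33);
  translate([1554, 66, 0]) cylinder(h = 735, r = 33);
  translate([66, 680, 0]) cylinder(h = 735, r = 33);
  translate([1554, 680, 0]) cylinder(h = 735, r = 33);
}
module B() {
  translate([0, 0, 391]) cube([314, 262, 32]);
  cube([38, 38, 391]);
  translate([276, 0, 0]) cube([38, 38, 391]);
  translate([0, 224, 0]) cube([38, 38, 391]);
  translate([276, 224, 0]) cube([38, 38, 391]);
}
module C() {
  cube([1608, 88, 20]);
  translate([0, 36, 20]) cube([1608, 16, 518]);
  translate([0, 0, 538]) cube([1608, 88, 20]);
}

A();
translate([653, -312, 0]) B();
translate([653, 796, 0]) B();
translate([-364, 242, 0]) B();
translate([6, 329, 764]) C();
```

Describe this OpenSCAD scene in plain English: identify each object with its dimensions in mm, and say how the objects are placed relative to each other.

A is a rectangular dining table. The top is 1620×746×29 mm with its upper surface at z = 764 mm. It stands on four round legs of 66 mm diameter, each leg's bounding box inset 33 mm from the nearest pair of top edges, running from the floor to the underside of the top.

B is a four-legged stool. The seat is a 314×262×32 mm slab whose top surface is at z = 423 mm; four square legs, each 38×38 mm in cross-section, run from the floor (z = 0) to the underside of the seat, each flush with a corner of the seat.

C is an I-beam lying along x, 1608 mm long. Overall section height 558 mm. Two flanges 88 mm wide (y) and 20 mm thick, one on the floor and one at the top; a web 16 mm thick runs between them, centred on the flange width.

Three stools sit around the table at the −y, +y, −x sides. The I-beam is on top of the table, centred.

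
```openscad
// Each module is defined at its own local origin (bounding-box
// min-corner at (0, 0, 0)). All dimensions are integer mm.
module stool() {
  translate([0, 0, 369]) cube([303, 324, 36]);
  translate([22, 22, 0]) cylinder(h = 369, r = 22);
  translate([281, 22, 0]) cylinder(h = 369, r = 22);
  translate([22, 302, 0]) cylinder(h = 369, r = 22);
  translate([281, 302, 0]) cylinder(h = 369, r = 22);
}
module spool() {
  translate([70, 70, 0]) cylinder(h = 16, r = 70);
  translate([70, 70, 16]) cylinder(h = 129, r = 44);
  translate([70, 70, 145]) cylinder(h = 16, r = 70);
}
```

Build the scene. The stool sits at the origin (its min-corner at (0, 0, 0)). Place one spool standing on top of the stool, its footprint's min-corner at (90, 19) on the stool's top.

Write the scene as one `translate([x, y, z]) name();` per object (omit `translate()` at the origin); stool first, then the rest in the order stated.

stool();
translate([90, 19, 405]) spool();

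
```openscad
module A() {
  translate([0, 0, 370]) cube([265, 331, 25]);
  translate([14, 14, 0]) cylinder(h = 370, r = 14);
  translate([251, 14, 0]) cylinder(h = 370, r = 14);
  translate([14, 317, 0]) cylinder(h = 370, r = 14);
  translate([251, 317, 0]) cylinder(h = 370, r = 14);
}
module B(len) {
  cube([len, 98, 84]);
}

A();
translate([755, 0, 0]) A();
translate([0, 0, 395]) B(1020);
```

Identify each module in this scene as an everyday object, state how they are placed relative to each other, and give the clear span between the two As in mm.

A is a stool. B is a beam. A beam spans the tops of two stools. The clear span between the two stools is 490 mm.

Second stool starts at x = 755; first ends at x = 265; clear span = 755 − 265 = 490 mm.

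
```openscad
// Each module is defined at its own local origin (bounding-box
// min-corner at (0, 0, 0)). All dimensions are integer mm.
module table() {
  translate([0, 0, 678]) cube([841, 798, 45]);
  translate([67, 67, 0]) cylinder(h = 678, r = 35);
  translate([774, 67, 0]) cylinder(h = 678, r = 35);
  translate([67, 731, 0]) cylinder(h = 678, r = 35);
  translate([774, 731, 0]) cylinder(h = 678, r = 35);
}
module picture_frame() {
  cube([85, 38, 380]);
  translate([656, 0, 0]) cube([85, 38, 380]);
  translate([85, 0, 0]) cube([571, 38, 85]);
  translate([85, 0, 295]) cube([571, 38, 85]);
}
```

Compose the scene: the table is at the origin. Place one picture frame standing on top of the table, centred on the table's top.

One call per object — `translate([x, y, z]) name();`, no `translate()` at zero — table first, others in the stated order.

table();
translate([50, 380, 723]) picture_frame();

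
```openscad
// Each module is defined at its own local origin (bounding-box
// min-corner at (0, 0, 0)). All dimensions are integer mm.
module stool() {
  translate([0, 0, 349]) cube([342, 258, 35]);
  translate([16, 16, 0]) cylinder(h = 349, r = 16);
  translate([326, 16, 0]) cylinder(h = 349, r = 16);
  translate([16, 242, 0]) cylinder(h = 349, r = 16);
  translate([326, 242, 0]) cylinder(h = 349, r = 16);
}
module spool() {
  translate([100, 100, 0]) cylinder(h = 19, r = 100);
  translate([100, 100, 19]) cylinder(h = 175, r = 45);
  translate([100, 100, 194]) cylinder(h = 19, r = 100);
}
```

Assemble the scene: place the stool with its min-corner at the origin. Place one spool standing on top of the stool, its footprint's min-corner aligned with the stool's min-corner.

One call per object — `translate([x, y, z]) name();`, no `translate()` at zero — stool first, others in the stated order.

stool();
translate([0, 0, 384]) spool();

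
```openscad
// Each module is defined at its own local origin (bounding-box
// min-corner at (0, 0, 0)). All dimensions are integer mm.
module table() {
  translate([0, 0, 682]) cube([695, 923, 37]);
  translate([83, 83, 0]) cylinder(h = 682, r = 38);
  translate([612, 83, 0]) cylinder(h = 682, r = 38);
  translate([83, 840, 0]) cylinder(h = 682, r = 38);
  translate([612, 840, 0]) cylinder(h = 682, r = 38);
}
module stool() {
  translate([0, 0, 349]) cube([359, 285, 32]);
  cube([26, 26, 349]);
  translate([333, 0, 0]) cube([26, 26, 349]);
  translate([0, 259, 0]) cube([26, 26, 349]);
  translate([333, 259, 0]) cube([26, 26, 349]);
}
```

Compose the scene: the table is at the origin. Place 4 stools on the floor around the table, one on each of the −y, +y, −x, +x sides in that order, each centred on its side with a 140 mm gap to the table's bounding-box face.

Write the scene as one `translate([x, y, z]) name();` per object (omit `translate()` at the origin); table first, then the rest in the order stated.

table();
translate([168, -425, 0]) stool();
translate([168, 1063, 0]) stool();
translate([-499, 319, 0]) stool();
translate([835, 319, 0]) stool();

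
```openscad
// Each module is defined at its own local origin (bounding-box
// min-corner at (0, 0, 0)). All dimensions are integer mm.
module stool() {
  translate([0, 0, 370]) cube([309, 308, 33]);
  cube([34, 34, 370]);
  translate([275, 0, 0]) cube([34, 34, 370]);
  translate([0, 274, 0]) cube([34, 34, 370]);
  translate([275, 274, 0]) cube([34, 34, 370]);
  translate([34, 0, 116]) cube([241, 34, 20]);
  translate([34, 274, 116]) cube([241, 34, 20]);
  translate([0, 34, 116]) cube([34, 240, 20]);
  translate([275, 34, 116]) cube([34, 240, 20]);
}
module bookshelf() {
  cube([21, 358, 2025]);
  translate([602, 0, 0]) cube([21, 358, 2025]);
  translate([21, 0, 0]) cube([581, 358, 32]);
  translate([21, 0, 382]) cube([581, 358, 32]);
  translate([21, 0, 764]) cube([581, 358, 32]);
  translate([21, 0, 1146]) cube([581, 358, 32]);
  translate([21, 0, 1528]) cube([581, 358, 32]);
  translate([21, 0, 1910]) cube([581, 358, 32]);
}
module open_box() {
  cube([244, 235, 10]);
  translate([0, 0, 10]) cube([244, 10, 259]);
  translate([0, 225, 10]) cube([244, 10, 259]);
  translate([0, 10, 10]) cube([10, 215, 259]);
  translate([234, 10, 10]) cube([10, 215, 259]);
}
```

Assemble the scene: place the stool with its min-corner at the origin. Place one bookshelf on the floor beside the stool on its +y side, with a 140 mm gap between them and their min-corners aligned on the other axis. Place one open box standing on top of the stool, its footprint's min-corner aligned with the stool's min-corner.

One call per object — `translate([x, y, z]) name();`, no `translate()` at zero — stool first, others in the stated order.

stool();
translate([0, 448, 0]) bookshelf();
translate([0, 0, 403]) open_box();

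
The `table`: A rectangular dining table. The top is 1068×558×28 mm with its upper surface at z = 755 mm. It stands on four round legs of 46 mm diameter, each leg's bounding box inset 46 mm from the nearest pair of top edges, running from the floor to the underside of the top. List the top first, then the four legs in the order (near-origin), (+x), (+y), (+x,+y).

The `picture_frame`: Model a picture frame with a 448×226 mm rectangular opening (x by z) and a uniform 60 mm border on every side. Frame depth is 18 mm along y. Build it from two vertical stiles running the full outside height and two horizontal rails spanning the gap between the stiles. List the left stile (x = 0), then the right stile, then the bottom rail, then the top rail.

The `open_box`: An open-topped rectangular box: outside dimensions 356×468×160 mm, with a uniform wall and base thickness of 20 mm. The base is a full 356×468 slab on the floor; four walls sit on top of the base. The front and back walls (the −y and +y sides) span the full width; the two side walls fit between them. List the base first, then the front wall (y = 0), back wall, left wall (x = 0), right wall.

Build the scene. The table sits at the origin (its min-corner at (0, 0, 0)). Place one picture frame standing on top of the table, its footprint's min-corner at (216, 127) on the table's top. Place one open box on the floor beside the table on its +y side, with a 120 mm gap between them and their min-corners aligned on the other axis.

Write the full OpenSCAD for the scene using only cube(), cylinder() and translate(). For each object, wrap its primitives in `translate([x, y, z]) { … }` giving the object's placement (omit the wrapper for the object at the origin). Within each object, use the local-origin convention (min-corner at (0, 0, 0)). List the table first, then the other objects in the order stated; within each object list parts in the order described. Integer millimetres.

translate([0, 0, 727]) cube([1068, 558, 28]);
translate([69, 69, 0]) cylinder(h = 727, r = 23);
translate([999, 69, 0]) cylinder(h = 727, r = 23);
translate([69, 489, 0]) cylinder(h = 727, r = 23);
translate([999, 489, 0]) cylinder(h = 727, r = 23);
translate([216, 127, 755]) {
  cube([60, 18, 346]);
  translate([508, 0, 0]) cube([60, 18, 346]);
  translate([60, 0, 0]) cube([448, 18, 60]);
  translate([60, 0, 286]) cube([448, 18, 60]);
}
translate([0, 678, 0]) {
  cube([356, 468, 20]);
  translate([0, 0, 20]) cube([356, 20, 140]);
  translate([0, 448, 20]) cube([356, 20, 140]);
  translate([0, 20, 20]) cube([20, 428, 140]);
  translate([336, 20, 20]) cube([20, 428, 140]);
}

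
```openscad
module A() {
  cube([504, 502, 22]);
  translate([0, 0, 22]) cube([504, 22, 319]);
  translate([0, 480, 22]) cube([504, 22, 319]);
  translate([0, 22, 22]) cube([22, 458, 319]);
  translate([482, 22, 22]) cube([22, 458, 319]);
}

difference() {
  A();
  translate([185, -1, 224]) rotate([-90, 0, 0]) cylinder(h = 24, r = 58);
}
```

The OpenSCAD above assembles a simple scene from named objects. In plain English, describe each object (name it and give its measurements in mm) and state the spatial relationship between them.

A is an open-topped rectangular box: outside dimensions 504×502×341 mm, with a uniform wall and base thickness of 22 mm. The base is a full 504×502 slab on the floor; four walls sit on top of the base. The front and back walls (the −y and +y sides) span the full width; the two side walls fit between them.

The open box has a circular hole of radius 58 mm through its front wall, centred at (x = 185, z = 224).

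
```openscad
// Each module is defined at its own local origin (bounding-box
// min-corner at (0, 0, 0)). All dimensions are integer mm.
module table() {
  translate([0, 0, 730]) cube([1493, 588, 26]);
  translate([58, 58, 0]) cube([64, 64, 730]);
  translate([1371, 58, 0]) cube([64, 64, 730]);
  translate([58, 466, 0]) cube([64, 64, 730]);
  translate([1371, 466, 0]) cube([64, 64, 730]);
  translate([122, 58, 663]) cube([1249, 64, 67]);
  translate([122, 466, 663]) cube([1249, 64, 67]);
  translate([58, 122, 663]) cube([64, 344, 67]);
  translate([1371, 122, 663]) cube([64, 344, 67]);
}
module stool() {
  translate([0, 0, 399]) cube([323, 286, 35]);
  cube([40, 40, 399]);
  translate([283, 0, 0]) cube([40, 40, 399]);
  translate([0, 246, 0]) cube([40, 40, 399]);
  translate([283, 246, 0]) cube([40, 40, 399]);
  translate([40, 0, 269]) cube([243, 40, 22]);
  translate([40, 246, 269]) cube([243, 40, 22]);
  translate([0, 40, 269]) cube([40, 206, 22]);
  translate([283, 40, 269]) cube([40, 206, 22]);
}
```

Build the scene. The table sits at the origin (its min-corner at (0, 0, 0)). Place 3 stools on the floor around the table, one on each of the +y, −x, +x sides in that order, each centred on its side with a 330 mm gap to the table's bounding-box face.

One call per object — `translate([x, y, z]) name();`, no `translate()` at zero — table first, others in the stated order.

table();
translate([585, 918, 0]) stool();
translate([-653, 151, 0]) stool();
translate([1823, 151, 0]) stool();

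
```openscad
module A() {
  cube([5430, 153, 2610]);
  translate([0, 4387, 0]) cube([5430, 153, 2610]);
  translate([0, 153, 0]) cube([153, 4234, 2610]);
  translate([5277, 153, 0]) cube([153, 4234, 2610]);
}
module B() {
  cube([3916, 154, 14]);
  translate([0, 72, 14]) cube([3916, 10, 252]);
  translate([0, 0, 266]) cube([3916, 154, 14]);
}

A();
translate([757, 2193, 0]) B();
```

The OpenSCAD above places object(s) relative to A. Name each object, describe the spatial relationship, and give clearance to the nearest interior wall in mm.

Clearances: x = 604, y = 2040; minimum 604 mm.

A is a house frame. B is an I-beam. The I-beam sits inside the house frame, centred. The clearance to the nearest interior wall is 604 mm.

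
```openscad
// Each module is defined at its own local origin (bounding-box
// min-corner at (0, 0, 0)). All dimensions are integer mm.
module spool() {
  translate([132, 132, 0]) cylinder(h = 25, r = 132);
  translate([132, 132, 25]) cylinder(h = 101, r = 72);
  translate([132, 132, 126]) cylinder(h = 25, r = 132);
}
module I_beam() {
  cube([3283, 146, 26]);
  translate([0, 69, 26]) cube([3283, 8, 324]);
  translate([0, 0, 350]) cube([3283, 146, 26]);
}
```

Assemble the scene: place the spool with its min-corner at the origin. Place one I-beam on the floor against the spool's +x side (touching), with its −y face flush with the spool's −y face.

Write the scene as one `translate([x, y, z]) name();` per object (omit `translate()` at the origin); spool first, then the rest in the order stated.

spool();
translate([264, 0, 0]) I_beam();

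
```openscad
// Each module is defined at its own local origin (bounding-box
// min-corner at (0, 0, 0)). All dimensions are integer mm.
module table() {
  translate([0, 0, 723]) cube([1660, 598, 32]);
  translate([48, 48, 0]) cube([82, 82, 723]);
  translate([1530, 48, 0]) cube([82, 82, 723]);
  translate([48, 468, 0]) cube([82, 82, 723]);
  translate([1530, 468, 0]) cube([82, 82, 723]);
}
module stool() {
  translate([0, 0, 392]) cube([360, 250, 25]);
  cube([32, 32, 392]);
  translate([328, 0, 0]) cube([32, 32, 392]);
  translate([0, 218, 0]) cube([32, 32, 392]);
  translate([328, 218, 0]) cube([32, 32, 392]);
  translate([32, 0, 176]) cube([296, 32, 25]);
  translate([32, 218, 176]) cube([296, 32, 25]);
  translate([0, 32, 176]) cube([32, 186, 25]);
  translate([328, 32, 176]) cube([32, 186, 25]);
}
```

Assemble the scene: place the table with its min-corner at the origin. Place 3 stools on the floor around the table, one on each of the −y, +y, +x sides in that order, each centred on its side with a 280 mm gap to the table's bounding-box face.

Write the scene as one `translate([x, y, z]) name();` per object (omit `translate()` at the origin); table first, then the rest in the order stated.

table();
translate([650, -530, 0]) stool();
translate([650, 878, 0]) stool();
translate([1940, 174, 0]) stool();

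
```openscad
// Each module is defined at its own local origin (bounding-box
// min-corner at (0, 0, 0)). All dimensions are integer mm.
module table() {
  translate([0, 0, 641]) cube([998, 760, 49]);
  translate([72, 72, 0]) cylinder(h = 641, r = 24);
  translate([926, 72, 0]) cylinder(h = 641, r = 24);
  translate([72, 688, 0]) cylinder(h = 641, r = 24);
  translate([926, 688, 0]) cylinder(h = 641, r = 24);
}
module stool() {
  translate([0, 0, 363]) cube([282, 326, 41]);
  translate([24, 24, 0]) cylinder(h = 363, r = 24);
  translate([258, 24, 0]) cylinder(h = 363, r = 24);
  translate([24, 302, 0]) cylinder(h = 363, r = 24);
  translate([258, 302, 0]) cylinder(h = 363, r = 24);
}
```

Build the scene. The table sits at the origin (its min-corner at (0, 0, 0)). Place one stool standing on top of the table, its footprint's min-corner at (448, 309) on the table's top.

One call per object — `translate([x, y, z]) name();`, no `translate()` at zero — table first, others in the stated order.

table();
translate([448, 309, 690]) stool();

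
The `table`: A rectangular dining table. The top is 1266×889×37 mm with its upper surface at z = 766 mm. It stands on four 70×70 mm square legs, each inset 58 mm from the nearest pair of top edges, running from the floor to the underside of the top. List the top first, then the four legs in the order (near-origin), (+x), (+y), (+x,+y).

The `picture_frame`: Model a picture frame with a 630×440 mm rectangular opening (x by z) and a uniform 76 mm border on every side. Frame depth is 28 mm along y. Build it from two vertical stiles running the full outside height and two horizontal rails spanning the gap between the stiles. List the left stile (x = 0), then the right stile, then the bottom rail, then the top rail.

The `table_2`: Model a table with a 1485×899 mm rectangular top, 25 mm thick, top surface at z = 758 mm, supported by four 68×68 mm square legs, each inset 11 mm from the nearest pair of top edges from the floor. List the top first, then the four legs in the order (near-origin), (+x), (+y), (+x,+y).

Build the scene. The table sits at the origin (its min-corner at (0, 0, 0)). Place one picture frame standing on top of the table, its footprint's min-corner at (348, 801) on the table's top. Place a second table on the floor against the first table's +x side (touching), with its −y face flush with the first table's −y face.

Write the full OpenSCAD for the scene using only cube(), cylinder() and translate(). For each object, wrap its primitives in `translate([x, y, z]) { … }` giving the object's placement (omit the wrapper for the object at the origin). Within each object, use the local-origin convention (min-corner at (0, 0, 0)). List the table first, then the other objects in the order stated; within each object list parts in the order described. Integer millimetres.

translate([0, 0, 729]) cube([1266, 889, 37]);
translate([58, 58, 0]) cube([70, 70, 729]);
translate([1138, 58, 0]) cube([70, 70, 729]);
translate([58, 761, 0]) cube([70, 70, 729]);
translate([1138, 761, 0]) cube([70, 70, 729]);
translate([348, 801, 766]) {
  cube([76, 28, 592]);
  translate([706, 0, 0]) cube([76, 28, 592]);
  translate([76, 0, 0]) cube([630, 28, 76]);
  translate([76, 0, 516]) cube([630, 28, 76]);
}
translate([1266, 0, 0]) {
  translate([0, 0, 733]) cube([1485, 899, 25]);
  translate([11, 11, 0]) cube([68, 68, 733]);
  translate([1406, 11, 0]) cube([68, 68, 733]);
  translate([11, 820, 0]) cube([68, 68, 733]);
  translate([1406, 820, 0]) cube([68, 68, 733]);
}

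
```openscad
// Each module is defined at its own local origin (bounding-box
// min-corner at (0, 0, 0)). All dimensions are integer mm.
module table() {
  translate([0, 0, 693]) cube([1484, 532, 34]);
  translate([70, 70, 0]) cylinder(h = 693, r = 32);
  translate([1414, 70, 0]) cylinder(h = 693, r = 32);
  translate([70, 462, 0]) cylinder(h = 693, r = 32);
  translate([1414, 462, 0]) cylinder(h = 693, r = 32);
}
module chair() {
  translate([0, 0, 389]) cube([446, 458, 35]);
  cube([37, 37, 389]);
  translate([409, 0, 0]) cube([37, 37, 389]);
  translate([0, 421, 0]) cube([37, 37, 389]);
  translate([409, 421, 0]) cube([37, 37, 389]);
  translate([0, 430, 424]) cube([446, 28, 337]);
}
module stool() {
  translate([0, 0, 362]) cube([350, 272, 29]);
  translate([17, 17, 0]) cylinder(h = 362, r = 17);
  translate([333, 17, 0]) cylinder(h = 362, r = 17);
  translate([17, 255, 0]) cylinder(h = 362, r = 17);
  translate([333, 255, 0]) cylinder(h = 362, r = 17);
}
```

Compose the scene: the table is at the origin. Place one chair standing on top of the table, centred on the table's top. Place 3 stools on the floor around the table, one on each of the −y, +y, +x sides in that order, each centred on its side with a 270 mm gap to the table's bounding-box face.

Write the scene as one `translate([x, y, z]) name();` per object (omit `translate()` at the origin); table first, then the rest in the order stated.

table();
translate([519, 37, 727]) chair();
translate([567, -542, 0]) stool();
translate([567, 802, 0]) stool();
translate([1754, 130, 0]) stool();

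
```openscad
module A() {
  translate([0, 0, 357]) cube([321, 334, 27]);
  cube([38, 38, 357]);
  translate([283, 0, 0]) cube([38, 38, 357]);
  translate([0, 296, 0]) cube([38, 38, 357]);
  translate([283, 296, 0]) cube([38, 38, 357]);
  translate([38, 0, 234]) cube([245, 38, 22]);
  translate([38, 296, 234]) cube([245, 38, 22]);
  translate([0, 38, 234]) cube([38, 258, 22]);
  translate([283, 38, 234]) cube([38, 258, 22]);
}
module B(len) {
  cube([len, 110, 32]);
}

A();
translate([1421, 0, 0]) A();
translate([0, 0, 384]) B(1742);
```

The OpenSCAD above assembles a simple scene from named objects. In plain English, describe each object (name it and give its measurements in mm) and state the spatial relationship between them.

A is a four-legged stool. The seat is 321×334 mm, 27 mm thick, top at z = 384 mm. It stands on four square legs, each 38×38 mm in cross-section, from z = 0 to the seat underside, each flush with a corner of the seat. Four stretchers, 38 mm wide and 22 mm tall, connect adjacent legs with their undersides at z = 234 mm, each running between the inner faces of the legs it joins and aligned with the legs' outer faces on the other axis.

B is a rectangular beam 1742 mm long (x), 110 mm deep (y), 32 mm thick (z).

The beam spans the tops of two stools placed 1100 mm apart, resting at z = 384 mm.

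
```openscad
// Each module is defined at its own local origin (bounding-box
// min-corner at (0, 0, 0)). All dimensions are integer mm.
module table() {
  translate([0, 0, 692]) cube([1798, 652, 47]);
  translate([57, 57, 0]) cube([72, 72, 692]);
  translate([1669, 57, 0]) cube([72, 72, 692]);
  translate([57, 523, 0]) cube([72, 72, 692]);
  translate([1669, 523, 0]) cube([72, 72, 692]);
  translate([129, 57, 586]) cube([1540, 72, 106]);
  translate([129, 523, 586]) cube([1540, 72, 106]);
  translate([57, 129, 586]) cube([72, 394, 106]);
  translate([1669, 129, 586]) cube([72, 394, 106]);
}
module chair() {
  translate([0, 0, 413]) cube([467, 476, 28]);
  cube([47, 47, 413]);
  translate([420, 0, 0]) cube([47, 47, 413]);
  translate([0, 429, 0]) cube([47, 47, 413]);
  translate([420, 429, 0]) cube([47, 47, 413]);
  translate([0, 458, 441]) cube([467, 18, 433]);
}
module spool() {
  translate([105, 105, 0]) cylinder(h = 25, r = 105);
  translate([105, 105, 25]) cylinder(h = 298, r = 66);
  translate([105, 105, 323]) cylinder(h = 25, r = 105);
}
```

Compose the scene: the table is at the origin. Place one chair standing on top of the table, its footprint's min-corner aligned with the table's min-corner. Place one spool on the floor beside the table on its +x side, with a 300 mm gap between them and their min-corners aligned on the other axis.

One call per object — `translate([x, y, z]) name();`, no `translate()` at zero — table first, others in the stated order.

table();
translate([0, 0, 739]) chair();
translate([2098, 0, 0]) spool();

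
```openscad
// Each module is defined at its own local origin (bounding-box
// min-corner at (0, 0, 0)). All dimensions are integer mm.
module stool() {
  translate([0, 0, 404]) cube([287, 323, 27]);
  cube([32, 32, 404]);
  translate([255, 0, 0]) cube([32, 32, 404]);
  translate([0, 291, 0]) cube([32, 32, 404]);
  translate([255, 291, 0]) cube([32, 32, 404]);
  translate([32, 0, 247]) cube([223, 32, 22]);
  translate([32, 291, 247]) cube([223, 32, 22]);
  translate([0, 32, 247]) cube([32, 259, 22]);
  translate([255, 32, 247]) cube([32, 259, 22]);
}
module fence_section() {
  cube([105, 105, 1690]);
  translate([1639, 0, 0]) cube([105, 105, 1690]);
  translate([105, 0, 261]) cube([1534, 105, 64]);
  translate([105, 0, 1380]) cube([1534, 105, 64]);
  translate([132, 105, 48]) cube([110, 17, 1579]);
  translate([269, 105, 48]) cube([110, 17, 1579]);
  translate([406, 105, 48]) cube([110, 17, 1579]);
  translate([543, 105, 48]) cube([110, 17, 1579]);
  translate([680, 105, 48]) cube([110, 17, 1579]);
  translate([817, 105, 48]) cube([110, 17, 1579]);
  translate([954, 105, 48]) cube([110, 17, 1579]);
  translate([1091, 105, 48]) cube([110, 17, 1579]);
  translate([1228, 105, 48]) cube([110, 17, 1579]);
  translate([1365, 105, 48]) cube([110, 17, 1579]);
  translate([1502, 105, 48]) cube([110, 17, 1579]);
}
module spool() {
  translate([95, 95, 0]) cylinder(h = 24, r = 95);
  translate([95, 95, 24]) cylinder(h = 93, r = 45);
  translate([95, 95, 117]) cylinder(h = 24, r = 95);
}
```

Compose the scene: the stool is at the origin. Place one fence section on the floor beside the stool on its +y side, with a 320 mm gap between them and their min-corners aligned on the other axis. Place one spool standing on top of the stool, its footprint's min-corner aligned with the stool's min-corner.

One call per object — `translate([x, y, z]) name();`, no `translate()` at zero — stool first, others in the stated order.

stool();
translate([0, 643, 0]) fence_section();
translate([0, 0, 431]) spool();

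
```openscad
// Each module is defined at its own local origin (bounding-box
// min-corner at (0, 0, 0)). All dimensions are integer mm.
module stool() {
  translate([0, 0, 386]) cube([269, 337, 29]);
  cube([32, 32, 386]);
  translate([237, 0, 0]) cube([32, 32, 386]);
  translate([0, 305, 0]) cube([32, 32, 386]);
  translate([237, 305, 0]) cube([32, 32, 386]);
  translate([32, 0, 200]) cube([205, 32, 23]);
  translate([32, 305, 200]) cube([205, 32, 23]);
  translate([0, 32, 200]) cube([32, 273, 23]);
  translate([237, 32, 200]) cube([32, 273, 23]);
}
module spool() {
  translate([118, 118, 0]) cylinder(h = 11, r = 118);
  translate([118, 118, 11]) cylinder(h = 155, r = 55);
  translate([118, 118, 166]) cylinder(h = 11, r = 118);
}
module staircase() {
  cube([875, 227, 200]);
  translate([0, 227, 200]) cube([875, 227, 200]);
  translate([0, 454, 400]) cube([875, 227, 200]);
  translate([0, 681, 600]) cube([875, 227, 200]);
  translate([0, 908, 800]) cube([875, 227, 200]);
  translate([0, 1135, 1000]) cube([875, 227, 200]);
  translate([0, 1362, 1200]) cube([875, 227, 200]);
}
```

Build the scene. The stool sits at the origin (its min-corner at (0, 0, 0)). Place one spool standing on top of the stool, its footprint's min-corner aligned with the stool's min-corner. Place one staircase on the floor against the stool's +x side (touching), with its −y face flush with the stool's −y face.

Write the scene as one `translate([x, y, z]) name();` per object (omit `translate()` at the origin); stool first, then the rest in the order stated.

stool();
translate([0, 0, 415]) spool();
translate([269, 0, 0]) staircase();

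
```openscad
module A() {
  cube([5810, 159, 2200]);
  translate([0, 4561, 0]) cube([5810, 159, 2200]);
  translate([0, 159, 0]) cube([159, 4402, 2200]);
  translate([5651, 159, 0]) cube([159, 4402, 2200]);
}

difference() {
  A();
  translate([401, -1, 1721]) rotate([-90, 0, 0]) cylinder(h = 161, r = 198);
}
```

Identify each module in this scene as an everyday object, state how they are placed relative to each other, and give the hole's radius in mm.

The subtracted cylinder has r = 198 mm.

A is a house frame. The house frame has a circular hole through its front wall. The hole's radius is 198 mm.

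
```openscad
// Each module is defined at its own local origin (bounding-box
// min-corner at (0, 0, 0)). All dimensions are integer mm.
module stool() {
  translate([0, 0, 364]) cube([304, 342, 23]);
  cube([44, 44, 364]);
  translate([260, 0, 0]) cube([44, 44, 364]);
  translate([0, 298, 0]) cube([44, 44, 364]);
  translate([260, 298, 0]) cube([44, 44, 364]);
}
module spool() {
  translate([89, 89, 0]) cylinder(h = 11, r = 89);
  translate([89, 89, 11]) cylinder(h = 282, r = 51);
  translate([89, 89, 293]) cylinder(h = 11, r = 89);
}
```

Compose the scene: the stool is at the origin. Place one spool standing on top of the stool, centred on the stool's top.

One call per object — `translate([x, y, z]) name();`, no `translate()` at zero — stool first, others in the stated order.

stool();
translate([63, 82, 387]) spool();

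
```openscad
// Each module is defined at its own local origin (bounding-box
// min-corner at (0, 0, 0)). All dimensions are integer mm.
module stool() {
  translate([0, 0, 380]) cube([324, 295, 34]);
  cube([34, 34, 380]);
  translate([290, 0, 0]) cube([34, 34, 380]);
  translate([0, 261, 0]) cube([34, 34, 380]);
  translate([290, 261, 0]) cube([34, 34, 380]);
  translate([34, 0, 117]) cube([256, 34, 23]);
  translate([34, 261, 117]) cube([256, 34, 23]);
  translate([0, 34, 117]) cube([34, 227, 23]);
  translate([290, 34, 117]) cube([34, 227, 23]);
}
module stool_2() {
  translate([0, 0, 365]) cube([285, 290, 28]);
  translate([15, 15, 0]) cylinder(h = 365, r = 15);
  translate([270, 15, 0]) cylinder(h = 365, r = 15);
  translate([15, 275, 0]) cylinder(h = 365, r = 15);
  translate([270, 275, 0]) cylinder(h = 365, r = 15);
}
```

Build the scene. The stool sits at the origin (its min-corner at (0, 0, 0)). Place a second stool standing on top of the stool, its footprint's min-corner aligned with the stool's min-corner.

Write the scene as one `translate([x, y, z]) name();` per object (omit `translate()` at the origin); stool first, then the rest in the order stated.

stool();
translate([0, 0, 414]) stool_2();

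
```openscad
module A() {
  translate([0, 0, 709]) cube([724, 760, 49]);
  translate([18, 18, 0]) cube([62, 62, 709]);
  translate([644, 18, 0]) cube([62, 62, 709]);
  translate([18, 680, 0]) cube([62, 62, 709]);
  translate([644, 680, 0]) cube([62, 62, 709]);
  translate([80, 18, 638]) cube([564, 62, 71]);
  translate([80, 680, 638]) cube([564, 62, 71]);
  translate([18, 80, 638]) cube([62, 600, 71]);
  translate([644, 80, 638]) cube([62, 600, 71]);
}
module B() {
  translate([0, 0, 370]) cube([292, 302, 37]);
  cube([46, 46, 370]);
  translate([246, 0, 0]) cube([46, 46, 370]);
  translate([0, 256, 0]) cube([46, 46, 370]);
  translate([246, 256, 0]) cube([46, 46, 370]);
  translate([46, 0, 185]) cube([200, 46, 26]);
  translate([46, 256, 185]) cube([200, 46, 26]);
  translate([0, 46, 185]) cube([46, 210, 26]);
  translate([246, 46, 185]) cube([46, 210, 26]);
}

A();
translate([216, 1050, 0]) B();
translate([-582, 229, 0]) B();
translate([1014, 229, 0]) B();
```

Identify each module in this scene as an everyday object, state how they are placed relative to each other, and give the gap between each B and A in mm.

Each stool's nearest face is 290 mm from the table's bounding box.

A is a table. B is a stool. Three stools sit around the table at the +y, −x, +x sides. The gap between each stool and the table is 290 mm.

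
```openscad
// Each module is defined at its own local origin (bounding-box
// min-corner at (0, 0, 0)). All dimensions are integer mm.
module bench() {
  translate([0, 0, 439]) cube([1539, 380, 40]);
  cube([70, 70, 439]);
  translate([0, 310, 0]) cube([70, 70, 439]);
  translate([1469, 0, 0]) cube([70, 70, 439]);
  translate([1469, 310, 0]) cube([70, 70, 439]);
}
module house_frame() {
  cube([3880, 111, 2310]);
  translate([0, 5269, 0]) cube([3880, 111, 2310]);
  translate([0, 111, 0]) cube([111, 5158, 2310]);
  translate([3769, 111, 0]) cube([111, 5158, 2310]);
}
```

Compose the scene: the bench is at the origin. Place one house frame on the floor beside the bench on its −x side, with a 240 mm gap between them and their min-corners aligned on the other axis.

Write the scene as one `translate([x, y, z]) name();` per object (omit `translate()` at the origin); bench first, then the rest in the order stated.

bench();
translate([-4120, 0, 0]) house_frame();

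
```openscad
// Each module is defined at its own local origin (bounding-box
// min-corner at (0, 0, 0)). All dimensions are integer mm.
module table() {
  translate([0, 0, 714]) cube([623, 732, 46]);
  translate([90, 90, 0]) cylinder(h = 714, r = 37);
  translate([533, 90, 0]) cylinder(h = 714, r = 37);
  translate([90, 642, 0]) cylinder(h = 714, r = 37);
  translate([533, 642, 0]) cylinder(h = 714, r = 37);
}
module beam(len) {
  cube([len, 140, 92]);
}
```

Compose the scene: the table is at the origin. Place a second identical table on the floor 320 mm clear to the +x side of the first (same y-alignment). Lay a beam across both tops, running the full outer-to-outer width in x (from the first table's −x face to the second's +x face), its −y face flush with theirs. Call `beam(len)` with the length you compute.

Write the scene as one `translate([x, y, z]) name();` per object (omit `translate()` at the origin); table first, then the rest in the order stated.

table();
translate([943, 0, 0]) table();
translate([0, 0, 760]) beam(1566);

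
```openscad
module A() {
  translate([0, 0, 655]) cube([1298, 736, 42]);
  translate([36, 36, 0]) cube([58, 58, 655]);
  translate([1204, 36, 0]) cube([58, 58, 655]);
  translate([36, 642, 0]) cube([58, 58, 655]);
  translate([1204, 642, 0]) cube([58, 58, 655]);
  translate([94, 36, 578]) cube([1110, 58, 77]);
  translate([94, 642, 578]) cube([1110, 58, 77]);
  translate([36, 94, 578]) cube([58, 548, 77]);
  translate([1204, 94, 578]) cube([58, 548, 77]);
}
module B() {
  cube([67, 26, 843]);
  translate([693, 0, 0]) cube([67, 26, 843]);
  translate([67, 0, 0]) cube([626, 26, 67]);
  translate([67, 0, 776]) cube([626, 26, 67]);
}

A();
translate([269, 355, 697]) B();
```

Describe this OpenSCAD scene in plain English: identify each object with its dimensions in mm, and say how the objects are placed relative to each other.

A is a table: top 1298 mm (x) × 736 mm (y), 42 mm thick, upper face at z = 697 mm, on four 58×58 mm square legs, each inset 36 mm from the nearest pair of top edges, running from z = 0 to the bottom of the top. Four apron rails, 58 mm thick and 77 mm tall, run between adjacent legs with their top edges flush with the underside of the top and their outer faces flush with the legs' outer faces.

B is a rectangular picture frame lying in the x–z plane (depth along y). The opening is 626 mm wide (x) by 709 mm tall (z), surrounded by a border 67 mm wide on all four sides. The frame is 26 mm deep and is made of two full-height vertical stiles with two horizontal rails fitted between them.

The picture frame is on top of the table, centred.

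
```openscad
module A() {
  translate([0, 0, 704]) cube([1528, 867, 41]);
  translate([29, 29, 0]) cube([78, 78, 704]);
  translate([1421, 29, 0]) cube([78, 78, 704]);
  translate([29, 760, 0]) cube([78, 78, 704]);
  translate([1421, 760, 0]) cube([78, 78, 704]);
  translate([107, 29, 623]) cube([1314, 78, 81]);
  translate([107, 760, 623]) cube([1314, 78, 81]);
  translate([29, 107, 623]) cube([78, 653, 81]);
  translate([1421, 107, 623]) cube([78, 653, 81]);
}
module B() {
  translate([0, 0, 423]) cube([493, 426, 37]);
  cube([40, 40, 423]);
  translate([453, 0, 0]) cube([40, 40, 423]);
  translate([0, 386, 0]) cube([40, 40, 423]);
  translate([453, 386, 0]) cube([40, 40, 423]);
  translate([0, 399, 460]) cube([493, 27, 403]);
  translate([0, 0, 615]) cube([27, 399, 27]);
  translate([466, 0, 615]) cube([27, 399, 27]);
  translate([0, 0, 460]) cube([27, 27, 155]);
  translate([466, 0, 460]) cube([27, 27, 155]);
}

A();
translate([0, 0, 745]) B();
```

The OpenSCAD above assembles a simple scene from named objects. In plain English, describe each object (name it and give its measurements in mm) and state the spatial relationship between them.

A is a table with a 1528×867 mm rectangular top, 41 mm thick, top surface at z = 745 mm, supported by four 78×78 mm square legs, each inset 29 mm from the nearest pair of top edges, running from the floor. Four apron rails, 78 mm thick and 81 mm tall, run between adjacent legs with their top edges flush with the underside of the top and their outer faces flush with the legs' outer faces.

B is a chair. The seat is a 493×426×37 mm slab with its top at z = 460 mm, on four 40×40 mm corner legs (flush with the seat edges, standing on z = 0). A flat backrest 27 mm thick, 403 mm tall, spans the full seat width and rises from the seat top along its +y edge, rear face flush with the rear of the seat. Two armrests of 27×27 mm section run along each side from the seat's front edge to the front of the backrest, top faces 182 mm above the seat top and outer faces flush with the seat's x-edges; a 27×27 mm post under the front of each armrest stands on the seat at the front corner.

The chair is on top of the table.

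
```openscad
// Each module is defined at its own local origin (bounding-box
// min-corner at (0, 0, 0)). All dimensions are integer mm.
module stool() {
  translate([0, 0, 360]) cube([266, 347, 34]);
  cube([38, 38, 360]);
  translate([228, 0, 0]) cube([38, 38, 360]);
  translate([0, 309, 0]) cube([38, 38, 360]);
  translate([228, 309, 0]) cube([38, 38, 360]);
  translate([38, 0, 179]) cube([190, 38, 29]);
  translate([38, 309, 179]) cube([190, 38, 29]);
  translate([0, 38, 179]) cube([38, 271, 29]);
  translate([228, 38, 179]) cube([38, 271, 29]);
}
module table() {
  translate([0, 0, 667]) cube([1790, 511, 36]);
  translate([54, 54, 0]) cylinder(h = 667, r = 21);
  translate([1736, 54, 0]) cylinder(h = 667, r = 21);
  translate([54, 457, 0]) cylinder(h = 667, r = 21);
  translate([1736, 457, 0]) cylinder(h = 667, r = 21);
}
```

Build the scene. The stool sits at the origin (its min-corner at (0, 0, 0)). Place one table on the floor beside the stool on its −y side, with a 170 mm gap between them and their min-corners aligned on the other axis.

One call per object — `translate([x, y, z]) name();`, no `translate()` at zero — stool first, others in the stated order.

stool();
translate([0, -681, 0]) table();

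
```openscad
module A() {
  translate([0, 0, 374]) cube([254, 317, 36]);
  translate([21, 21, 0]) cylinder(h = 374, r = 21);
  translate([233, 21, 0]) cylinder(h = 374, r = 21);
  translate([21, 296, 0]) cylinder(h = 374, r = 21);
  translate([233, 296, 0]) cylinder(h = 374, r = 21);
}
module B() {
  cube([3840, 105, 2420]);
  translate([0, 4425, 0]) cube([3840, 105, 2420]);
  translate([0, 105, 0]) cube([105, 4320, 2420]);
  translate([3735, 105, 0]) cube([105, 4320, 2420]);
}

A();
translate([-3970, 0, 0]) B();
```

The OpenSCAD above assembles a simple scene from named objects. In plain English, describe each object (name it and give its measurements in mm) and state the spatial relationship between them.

A is a simple wooden stool: a rectangular seat 254 mm (x) by 317 mm (y), 36 mm thick, top face at z = 410 mm, on four round legs, each 42 mm in diameter. The legs rest on z = 0, each leg's axis is inset half a diameter from the nearest pair of seat edges (so the leg's bounding box is flush with the corner).

B is the wall frame of a small rectangular building: four walls, each 2420 mm tall and 105 mm thick, enclosing a footprint 3840 mm (x) by 4530 mm (y) outside-to-outside, with no floor or roof. The front and back walls (the −y and +y sides) span the full width; the two side walls fit between them.

The house frame is on the floor beside the stool on its −x side.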